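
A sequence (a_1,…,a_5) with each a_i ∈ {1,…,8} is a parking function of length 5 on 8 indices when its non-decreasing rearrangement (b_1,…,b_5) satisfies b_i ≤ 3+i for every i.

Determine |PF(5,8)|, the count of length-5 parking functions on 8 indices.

26244

#PF = (8+1−5)·(8+1)^{5−1} = 4×6561 = 26244
Check (6,4,2,2,2) → sorted (2,2,2,4,6): b_i ≤ 3+i ∀i, a PF.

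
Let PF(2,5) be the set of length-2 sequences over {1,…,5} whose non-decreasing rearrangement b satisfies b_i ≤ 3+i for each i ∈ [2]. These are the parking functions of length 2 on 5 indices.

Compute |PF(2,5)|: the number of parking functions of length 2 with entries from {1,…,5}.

#PF = (6−2)·6^(2−1) = 4 · 6 = 24
One tuple (4,2) → sorted (2,4): b_i ≤ 3+i ∀i, a PF.

24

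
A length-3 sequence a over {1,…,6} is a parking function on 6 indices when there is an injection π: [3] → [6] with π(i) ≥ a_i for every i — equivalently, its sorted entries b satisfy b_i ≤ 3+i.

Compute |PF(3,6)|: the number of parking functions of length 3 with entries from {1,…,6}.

196

|PF(3,6)| = (6+1−3)·(6+1)^{3−1} = 4 · 49 = 196
Check (5,3,1) → sorted (1,3,5): b_i ≤ 3+i ∀i, a PF.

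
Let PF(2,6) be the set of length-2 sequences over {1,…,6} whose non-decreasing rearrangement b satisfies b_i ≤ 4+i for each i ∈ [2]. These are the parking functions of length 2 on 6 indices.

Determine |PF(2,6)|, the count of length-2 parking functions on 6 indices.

35

#PF = (6+1−2)·(6+1)^{2−1} = 5×7 = 35 (Konheim–Weiss)
Example (2,1) → sorted (1,2): b_i ≤ 4+i ∀i, a PF.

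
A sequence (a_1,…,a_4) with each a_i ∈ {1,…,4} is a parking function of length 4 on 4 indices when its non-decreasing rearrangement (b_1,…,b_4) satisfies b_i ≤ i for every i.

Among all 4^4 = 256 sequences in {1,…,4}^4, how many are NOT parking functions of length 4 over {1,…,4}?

Count = (5−4)·5^(4−1) = 1×125 = 125 (Konheim–Weiss)
E.g. (3,2,4,3) → sorted (2,3,3,4): b_1=2>1, not a PF.
So 256 − 125 = 131 fail.

131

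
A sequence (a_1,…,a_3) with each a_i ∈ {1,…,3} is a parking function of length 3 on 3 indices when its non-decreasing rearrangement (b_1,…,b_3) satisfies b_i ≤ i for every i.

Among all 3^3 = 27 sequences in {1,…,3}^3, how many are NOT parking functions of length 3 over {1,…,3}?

|PF| = (3−3+1)·(3+1)^(3−1) = 1·16 = 16 (Konheim–Weiss)
Check (3,3,3) → sorted (3,3,3): b_1=3>1, not a PF.
So 27 − 16 = 11 fail.

11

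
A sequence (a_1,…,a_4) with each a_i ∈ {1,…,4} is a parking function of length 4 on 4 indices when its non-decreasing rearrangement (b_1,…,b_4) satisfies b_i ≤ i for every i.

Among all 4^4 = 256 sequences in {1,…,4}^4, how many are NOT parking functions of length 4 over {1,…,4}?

131

|PF| = (5−4)·5^(4−1) = 1·125 = 125 (Pollak)
Example (1,3,4,4) → sorted (1,3,4,4): b_2=3>2, not a PF.
So 256 − 125 = 131 fail.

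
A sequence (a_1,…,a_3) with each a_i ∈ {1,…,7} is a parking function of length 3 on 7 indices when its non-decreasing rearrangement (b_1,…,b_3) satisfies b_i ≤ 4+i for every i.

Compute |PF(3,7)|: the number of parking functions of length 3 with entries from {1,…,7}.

320

#PF = 5·8^2 = 5 · 64 = 320
Example (7,1,1) → sorted (1,1,7): b_i ≤ 4+i ∀i, a PF.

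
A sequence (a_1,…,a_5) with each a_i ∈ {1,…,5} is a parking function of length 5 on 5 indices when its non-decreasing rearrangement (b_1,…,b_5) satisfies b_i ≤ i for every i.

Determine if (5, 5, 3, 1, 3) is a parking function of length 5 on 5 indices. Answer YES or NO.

Order a: b = (1, 3, 3, 5, 5).
  b_1=1 ≤ 1
  b_2=3 > 2
  fails at i=2 ⇒ NO

NO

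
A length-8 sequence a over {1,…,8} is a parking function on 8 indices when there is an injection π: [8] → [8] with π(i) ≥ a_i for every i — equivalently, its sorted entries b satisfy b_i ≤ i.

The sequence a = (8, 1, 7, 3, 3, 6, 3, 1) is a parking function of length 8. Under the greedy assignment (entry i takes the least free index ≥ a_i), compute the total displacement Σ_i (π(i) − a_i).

4

Σπ(i) = 1+…+8 = 36; Σa = 8+1+7+3+3+6+3+1 = 32; disp = 36−32 = 4.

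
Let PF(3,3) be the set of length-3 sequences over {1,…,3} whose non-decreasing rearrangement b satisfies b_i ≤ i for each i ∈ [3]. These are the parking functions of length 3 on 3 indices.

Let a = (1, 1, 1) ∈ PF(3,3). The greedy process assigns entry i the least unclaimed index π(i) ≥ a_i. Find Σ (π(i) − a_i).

Σπ(i) = 1+…+3 = 6; Σa = 1+1+1 = 3; disp = 6−3 = 3.

3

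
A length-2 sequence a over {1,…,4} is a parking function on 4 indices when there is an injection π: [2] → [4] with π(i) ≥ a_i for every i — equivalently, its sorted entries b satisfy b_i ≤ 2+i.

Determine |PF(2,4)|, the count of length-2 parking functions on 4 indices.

15

#PF = (5−2)·5^(2−1) = 3×5 = 15 (Konheim–Weiss)
One tuple (3,2) → sorted (2,3): b_i ≤ 2+i ∀i, a PF.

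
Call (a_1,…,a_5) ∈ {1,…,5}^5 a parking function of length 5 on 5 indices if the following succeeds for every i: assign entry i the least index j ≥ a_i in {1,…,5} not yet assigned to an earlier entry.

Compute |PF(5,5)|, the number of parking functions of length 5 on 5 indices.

|PF(5,5)| = 1·6^4 = 1 · 1296 = 1296 (Pollak)
One tuple (5,4,2,1,3) → sorted (1,2,3,4,5): b_i ≤ i ∀i, a PF.

1296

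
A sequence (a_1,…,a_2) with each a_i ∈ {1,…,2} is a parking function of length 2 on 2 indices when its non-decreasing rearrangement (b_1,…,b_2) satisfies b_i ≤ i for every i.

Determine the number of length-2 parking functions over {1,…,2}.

|PF| = (2−2+1)·(2+1)^(2−1) = 1×3 = 3 (Konheim–Weiss)
Example (2,1) → sorted (1,2): b_i ≤ i ∀i, a PF.

3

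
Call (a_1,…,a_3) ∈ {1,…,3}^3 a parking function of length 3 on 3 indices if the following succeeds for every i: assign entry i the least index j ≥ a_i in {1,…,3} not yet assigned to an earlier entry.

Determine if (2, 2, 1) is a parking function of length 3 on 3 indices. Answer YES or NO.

YES

Order a: b = (1, 2, 2).
  b_1=1 ≤ 1
  b_2=2 ≤ 2
  b_3=2 ≤ 3
All bounds hold ⇒ YES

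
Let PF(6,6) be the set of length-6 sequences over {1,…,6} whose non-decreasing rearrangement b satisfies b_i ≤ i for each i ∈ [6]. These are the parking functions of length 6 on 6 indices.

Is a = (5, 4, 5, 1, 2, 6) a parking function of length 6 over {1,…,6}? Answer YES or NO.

Sorted: b = (1, 2, 4, 5, 5, 6).
  b_1=1 ≤ 1
  b_2=2 ≤ 2
  b_3=4 > 3
  fails at i=3 ⇒ NO

NO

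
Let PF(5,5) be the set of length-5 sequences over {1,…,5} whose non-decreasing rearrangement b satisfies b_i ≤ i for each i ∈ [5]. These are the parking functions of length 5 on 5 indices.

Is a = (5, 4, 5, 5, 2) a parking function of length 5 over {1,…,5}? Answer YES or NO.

NO

Rearranged: b = (2, 4, 5, 5, 5).
  b_1=2 > 1
  fails at i=1 ⇒ NO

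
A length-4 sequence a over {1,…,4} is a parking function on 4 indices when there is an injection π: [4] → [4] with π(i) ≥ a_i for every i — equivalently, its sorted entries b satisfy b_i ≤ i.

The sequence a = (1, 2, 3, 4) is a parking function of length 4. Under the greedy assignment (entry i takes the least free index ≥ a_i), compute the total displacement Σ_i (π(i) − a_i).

Σπ(i) = 1+…+4 = 10; Σa = 1+2+3+4 = 10; disp = 10−10 = 0.

0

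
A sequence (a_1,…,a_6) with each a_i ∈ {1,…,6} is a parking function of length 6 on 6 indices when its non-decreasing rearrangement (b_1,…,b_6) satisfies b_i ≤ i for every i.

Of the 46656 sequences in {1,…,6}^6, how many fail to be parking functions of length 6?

29849

|PF| = (6−6+1)·(6+1)^(6−1) = 1×16807 = 16807
Check (6,3,2,6,2,6) → sorted (2,2,3,6,6,6): b_1=2>1, not a PF.
So 46656 − 16807 = 29849 fail.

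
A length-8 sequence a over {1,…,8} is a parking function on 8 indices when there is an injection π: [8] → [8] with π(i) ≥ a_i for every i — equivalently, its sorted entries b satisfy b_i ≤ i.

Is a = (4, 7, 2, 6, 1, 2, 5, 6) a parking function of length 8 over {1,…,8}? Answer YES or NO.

Rearranged: b = (1, 2, 2, 4, 5, 6, 6, 7).
  b_1=1 ≤ 1
  b_2=2 ≤ 2
  b_3=2 ≤ 3
  b_4=4 ≤ 4
  b_5=5 ≤ 5
  b_6=6 ≤ 6
  b_7=6 ≤ 7
  b_8=7 ≤ 8
All bounds hold ⇒ YES

YES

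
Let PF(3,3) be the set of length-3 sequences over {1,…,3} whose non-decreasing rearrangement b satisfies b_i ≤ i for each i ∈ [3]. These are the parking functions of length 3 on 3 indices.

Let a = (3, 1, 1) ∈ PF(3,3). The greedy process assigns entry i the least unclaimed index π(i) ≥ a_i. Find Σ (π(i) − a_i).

Σπ(i) = 1+…+3 = 6; Σa = 3+1+1 = 5; disp = 6−5 = 1.

1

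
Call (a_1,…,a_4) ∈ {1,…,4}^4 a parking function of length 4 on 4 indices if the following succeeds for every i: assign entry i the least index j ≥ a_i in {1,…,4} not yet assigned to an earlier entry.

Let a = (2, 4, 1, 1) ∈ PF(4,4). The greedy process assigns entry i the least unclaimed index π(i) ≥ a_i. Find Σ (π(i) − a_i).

2

Σπ = 10 ({1..4} each once); Σa = 2+4+1+1 = 8; disp = 10−8 = 2.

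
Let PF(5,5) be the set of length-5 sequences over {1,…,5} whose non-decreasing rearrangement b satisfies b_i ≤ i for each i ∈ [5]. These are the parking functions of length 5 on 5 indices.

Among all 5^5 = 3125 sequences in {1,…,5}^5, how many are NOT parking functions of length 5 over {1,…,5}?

Count = (5+1−5)·(5+1)^{5−1} = 1×1296 = 1296
Example (5,5,2,1,3) → sorted (1,2,3,5,5): b_4=5>4, not a PF.
Total 3125; non-PF = 3125−1296 = 1829

1829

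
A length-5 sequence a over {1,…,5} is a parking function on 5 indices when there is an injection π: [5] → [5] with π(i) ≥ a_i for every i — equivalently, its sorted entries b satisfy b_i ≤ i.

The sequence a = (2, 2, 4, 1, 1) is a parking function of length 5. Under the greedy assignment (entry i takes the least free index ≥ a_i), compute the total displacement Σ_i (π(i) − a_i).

Σπ(i) = 1+…+5 = 15; Σa = 2+2+4+1+1 = 10; disp = 15−10 = 5.

5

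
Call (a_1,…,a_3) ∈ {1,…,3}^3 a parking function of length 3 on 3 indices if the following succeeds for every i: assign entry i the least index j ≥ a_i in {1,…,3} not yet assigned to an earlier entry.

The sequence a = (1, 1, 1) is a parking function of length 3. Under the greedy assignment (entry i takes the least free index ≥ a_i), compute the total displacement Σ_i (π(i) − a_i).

3

Σπ(i) = 1+…+3 = 6; Σa = 1+1+1 = 3; disp = 6−3 = 3.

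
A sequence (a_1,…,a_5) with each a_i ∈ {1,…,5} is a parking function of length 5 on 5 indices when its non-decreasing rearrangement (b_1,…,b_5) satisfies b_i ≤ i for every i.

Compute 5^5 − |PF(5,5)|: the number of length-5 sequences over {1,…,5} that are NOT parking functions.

Count = (6−5)·6^(5−1) = 1 · 1296 = 1296
E.g. (5,2,5,5,5) → sorted (2,5,5,5,5): b_1=2>1, not a PF.
So 3125 − 1296 = 1829 fail.

1829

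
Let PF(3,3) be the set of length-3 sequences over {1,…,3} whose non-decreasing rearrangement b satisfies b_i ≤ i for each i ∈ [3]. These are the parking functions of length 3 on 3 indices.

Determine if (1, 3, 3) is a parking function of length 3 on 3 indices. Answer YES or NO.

NO

Rearranged: b = (1, 3, 3).
  b_1=1 ≤ 1
  b_2=3 > 2
  fails at i=2 ⇒ NO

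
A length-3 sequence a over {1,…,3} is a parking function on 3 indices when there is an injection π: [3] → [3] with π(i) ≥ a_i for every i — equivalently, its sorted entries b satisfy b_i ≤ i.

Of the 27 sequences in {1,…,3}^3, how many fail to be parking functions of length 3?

|PF| = (3−3+1)·(3+1)^(3−1) = 1·16 = 16
Check (3,2,3) → sorted (2,3,3): b_1=2>1, not a PF.
So 27 − 16 = 11 fail.

11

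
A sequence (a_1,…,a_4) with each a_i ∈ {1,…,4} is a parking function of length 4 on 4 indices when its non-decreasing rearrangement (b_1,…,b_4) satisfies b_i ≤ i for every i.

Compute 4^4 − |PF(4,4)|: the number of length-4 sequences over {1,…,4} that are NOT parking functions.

131

|PF(4,4)| = (4−4+1)·(4+1)^(4−1) = 1×125 = 125
Check (4,4,4,4) → sorted (4,4,4,4): b_1=4>1, not a PF.
So 256 − 125 = 131 fail.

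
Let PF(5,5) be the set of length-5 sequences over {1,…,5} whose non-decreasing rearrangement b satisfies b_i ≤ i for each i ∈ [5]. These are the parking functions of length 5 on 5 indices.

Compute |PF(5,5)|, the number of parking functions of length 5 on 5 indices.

1296

|PF| = 1·6^4 = 1·1296 = 1296
One tuple (2,1,5,3,4) → sorted (1,2,3,4,5): b_i ≤ i ∀i, a PF.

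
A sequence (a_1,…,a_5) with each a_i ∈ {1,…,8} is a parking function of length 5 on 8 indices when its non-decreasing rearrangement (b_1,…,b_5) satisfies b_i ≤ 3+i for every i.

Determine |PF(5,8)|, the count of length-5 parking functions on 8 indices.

#PF = (8+1−5)·(8+1)^{5−1} = 4×6561 = 26244 (Pollak)
One tuple (8,3,5,4,5) → sorted (3,4,5,5,8): b_i ≤ 3+i ∀i, a PF.

26244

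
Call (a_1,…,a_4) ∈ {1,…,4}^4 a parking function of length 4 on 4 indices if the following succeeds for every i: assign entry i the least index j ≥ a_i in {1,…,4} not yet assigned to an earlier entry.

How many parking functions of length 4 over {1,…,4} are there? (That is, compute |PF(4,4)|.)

#PF = (4+1−4)·(4+1)^{4−1} = 1 · 125 = 125 (Pollak)
Check (1,3,3,2) → sorted (1,2,3,3): b_i ≤ i ∀i, a PF.

125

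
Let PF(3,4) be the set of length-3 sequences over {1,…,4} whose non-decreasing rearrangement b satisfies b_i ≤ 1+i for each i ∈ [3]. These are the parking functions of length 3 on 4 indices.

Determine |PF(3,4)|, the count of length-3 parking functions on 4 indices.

Count = (5−3)·5^(3−1) = 2 · 25 = 50
Check (1,1,4) → sorted (1,1,4): b_i ≤ 1+i ∀i, a PF.

50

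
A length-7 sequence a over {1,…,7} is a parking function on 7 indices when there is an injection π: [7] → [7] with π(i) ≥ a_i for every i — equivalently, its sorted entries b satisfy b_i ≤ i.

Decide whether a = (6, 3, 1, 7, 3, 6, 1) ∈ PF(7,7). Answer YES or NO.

NO

Rearranged: b = (1, 1, 3, 3, 6, 6, 7).
  b_1=1 ≤ 1
  b_2=1 ≤ 2
  b_3=3 ≤ 3
  b_4=3 ≤ 4
  b_5=6 > 5
  fails at i=5 ⇒ NO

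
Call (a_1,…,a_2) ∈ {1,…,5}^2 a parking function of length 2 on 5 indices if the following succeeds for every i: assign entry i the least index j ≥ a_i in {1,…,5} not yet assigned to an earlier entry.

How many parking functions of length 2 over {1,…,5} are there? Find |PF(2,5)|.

24

#PF = (5−2+1)·(5+1)^(2−1) = 4×6 = 24 (Konheim–Weiss)
E.g. (2,4) → sorted (2,4): b_i ≤ 3+i ∀i, a PF.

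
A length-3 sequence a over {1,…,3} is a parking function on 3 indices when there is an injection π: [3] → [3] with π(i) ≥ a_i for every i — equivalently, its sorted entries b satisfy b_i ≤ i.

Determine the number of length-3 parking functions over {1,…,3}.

|PF| = (3−3+1)·(3+1)^(3−1) = 1 · 16 = 16 (Pollak)
Check (3,1,2) → sorted (1,2,3): b_i ≤ i ∀i, a PF.

16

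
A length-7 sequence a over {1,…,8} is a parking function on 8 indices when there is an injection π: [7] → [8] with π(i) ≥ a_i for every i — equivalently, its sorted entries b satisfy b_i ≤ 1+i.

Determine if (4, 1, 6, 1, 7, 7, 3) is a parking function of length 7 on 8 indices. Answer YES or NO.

YES

Order a: b = (1, 1, 3, 4, 6, 7, 7).
  b_1=1 ≤ 2
  b_2=1 ≤ 3
  b_3=3 ≤ 4
  b_4=4 ≤ 5
  b_5=6 ≤ 6
  b_6=7 ≤ 7
  b_7=7 ≤ 8
All bounds hold ⇒ YES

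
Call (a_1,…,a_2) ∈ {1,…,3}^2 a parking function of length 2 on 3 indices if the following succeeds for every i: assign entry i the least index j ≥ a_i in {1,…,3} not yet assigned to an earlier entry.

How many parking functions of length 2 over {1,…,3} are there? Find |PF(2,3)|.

8

|PF| = (3+1−2)·(3+1)^{2−1} = 2 · 4 = 8 [KW]
One tuple (2,1) → sorted (1,2): b_i ≤ 1+i ∀i, a PF.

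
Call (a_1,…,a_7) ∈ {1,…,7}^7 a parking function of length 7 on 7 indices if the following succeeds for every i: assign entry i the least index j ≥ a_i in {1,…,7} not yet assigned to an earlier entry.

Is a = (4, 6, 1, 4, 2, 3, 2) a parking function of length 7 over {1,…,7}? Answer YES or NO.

YES

Order a: b = (1, 2, 2, 3, 4, 4, 6).
  b_1=1 ≤ 1
  b_2=2 ≤ 2
  b_3=2 ≤ 3
  b_4=3 ≤ 4
  b_5=4 ≤ 5
  b_6=4 ≤ 6
  b_7=6 ≤ 7
All bounds hold ⇒ YES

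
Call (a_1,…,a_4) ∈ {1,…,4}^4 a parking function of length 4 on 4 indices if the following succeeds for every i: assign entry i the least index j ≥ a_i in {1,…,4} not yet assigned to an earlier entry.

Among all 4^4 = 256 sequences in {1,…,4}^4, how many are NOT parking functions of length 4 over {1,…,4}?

131

Count = (5−4)·5^(4−1) = 1·125 = 125 (Pollak)
Check (2,4,2,3) → sorted (2,2,3,4): b_1=2>1, not a PF.
So 256 − 125 = 131 fail.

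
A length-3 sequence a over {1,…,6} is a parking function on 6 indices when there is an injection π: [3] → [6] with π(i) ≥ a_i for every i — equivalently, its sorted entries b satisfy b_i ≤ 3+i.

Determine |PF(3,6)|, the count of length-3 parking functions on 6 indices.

Count = (6+1−3)·(6+1)^{3−1} = 4×49 = 196 (Konheim–Weiss)
E.g. (1,5,6) → sorted (1,5,6): b_i ≤ 3+i ∀i, a PF.

196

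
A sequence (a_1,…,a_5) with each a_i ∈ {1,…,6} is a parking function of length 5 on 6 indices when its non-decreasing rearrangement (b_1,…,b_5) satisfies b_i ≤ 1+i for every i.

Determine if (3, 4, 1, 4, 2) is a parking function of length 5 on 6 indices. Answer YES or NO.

YES

Order a: b = (1, 2, 3, 4, 4).
  b_1=1 ≤ 2
  b_2=2 ≤ 3
  b_3=3 ≤ 4
  b_4=4 ≤ 5
  b_5=4 ≤ 6
All bounds hold ⇒ YES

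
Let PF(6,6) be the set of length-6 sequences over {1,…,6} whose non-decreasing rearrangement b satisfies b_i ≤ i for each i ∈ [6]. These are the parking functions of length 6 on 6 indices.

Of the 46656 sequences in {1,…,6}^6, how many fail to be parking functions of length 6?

|PF| = (7−6)·7^(6−1) = 1×16807 = 16807 (Konheim–Weiss)
Example (6,5,1,2,5,6) → sorted (1,2,5,5,6,6): b_3=5>3, not a PF.
6^6 − 16807 = 46656 − 16807 = 29849

29849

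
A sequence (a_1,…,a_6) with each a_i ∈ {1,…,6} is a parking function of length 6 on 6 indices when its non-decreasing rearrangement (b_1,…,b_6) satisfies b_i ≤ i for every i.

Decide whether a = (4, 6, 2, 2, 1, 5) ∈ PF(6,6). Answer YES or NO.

Rearranged: b = (1, 2, 2, 4, 5, 6).
  b_1=1 ≤ 1
  b_2=2 ≤ 2
  b_3=2 ≤ 3
  b_4=4 ≤ 4
  b_5=5 ≤ 5
  b_6=6 ≤ 6
All bounds hold ⇒ YES

YES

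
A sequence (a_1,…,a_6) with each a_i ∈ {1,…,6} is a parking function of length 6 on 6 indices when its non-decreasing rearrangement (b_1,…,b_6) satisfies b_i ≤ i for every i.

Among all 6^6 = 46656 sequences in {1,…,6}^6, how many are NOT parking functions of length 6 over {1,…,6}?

29849

|PF(6,6)| = (6+1−6)·(6+1)^{6−1} = 1 · 16807 = 16807 (Pollak)
E.g. (5,6,4,3,6,6) → sorted (3,4,5,6,6,6): b_1=3>1, not a PF.
Total 46656; non-PF = 46656−16807 = 29849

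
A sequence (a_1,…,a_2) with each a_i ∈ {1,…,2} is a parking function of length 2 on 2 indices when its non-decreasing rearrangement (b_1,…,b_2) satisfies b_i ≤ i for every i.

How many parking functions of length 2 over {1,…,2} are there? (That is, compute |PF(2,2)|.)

3

#PF = (2+1−2)·(2+1)^{2−1} = 1·3 = 3
One tuple (1,2) → sorted (1,2): b_i ≤ i ∀i, a PF.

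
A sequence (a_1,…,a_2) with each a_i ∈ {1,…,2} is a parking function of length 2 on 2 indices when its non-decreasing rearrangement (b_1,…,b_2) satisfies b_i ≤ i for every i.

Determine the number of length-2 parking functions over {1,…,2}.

3

|PF| = (2−2+1)·(2+1)^(2−1) = 1·3 = 3
Example (1,2) → sorted (1,2): b_i ≤ i ∀i, a PF.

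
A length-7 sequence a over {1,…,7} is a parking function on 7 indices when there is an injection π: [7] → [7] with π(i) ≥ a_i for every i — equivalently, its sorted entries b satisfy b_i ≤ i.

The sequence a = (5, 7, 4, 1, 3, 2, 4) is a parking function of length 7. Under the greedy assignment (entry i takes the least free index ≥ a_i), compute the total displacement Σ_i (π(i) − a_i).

2

Σπ = 28 ({1..7} each once); Σa = 5+7+4+1+3+2+4 = 26; disp = 28−26 = 2.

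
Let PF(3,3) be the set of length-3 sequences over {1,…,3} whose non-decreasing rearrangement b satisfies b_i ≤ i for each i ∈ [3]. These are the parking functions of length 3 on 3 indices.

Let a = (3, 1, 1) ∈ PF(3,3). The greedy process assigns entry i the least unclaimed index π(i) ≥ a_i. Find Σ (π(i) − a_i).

Σπ = 6 ({1..3} each once); Σa = 3+1+1 = 5; disp = 6−5 = 1.

1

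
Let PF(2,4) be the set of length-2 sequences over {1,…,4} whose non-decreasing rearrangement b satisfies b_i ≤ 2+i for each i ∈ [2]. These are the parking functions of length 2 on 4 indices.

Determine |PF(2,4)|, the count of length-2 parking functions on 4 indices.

|PF(2,4)| = 3·5^1 = 3 · 5 = 15 [KW]
Check (1,3) → sorted (1,3): b_i ≤ 2+i ∀i, a PF.

15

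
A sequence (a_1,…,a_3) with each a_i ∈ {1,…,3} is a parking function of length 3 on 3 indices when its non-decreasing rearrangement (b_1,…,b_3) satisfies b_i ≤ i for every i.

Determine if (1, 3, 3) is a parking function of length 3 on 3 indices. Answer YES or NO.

Order a: b = (1, 3, 3).
  b_1=1 ≤ 1
  b_2=3 > 2
  fails at i=2 ⇒ NO

NO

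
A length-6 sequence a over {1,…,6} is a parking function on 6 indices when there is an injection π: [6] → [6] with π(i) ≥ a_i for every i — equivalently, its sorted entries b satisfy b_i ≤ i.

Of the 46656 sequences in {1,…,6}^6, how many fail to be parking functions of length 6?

29849

|PF(6,6)| = (6−6+1)·(6+1)^(6−1) = 1·16807 = 16807 (Pollak)
E.g. (6,5,3,5,6,3) → sorted (3,3,5,5,6,6): b_1=3>1, not a PF.
Total 46656; non-PF = 46656−16807 = 29849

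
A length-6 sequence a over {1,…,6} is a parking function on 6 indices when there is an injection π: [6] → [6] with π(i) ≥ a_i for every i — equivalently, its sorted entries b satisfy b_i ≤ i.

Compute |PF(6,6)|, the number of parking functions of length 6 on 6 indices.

16807

Count = (6+1−6)·(6+1)^{6−1} = 1 · 16807 = 16807 (Pollak)
One tuple (6,1,3,1,1,2) → sorted (1,1,1,2,3,6): b_i ≤ i ∀i, a PF.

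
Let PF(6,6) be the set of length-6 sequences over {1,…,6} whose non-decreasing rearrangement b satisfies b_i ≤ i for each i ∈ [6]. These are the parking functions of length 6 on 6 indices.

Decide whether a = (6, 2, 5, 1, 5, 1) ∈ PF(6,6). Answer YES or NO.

Rearranged: b = (1, 1, 2, 5, 5, 6).
  b_1=1 ≤ 1
  b_2=1 ≤ 2
  b_3=2 ≤ 3
  b_4=5 > 4
  fails at i=4 ⇒ NO

NO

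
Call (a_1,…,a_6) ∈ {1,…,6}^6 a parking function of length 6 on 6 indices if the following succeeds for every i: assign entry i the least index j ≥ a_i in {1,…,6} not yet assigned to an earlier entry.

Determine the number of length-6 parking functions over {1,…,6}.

Count = (7−6)·7^(6−1) = 1·16807 = 16807 (Pollak)
E.g. (1,4,3,2,6,5) → sorted (1,2,3,4,5,6): b_i ≤ i ∀i, a PF.

16807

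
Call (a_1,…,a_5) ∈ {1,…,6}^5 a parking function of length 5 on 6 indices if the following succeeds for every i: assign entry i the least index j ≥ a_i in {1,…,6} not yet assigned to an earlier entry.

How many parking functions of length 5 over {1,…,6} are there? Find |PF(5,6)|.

|PF| = (7−5)·7^(5−1) = 2×2401 = 4802
One tuple (1,1,1,5,5) → sorted (1,1,1,5,5): b_i ≤ 1+i ∀i, a PF.

4802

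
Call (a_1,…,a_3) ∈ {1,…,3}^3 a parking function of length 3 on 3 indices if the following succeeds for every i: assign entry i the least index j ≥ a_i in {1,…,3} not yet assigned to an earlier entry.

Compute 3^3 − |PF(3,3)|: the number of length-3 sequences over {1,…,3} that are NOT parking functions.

|PF| = (4−3)·4^(3−1) = 1·16 = 16 [KW]
E.g. (3,3,2) → sorted (2,3,3): b_1=2>1, not a PF.
So 27 − 16 = 11 fail.

11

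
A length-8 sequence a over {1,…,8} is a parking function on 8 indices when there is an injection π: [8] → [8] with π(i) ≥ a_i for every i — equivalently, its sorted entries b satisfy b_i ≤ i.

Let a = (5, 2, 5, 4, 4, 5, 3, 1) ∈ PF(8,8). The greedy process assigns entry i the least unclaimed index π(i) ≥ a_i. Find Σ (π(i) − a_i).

7

Σπ = 8·9/2 = 36 (π permutes [8]); Σa = 5+2+5+4+4+5+3+1 = 29; disp = 36−29 = 7.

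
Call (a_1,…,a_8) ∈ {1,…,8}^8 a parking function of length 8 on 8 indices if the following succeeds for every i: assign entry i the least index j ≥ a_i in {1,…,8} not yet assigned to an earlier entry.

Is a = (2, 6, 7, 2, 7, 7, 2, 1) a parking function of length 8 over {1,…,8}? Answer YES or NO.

NO

Order a: b = (1, 2, 2, 2, 6, 7, 7, 7).
  b_1=1 ≤ 1
  b_2=2 ≤ 2
  b_3=2 ≤ 3
  b_4=2 ≤ 4
  b_5=6 > 5
  fails at i=5 ⇒ NO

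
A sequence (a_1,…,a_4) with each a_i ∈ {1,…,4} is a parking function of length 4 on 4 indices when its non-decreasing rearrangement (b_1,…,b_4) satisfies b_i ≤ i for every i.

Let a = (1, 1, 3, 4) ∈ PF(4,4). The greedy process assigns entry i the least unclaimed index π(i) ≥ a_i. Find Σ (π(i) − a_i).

1

Σπ = 10 ({1..4} each once); Σa = 1+1+3+4 = 9; disp = 10−9 = 1.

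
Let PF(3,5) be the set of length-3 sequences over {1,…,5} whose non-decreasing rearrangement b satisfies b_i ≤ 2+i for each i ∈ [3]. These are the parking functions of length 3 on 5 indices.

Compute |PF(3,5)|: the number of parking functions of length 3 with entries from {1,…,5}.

|PF| = (6−3)·6^(3−1) = 3 · 36 = 108 [KW]
Example (4,1,2) → sorted (1,2,4): b_i ≤ 2+i ∀i, a PF.

108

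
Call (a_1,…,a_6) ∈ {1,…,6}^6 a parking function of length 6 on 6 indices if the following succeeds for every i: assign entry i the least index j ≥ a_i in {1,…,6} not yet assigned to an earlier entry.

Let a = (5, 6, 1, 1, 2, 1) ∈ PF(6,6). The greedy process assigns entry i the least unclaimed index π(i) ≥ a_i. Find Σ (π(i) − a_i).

Σπ = 6·7/2 = 21 (π permutes [6]); Σa = 5+6+1+1+2+1 = 16; disp = 21−16 = 5.

5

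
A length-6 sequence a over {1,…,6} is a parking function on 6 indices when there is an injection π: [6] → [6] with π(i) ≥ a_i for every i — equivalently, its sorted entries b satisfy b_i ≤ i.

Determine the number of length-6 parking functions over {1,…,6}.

|PF(6,6)| = (6−6+1)·(6+1)^(6−1) = 1 · 16807 = 16807 (Pollak)
Example (3,4,4,1,3,2) → sorted (1,2,3,3,4,4): b_i ≤ i ∀i, a PF.

16807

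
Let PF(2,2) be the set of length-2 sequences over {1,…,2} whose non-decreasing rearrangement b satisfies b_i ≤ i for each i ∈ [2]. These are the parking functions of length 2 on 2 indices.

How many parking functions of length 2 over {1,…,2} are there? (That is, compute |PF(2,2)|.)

3

Count = (2+1−2)·(2+1)^{2−1} = 1 · 3 = 3
Check (1,1) → sorted (1,1): b_i ≤ i ∀i, a PF.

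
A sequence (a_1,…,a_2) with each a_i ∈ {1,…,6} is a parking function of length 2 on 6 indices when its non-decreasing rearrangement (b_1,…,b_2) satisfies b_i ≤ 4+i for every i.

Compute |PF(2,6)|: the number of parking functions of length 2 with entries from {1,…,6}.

#PF = 5·7^1 = 5×7 = 35
Example (2,2) → sorted (2,2): b_i ≤ 4+i ∀i, a PF.

35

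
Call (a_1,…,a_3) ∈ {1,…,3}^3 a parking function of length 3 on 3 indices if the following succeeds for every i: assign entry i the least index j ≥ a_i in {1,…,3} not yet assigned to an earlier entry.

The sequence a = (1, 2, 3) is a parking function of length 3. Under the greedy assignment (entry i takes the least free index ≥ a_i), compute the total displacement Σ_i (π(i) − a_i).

Σπ(i) = 1+…+3 = 6; Σa = 1+2+3 = 6; disp = 6−6 = 0.

0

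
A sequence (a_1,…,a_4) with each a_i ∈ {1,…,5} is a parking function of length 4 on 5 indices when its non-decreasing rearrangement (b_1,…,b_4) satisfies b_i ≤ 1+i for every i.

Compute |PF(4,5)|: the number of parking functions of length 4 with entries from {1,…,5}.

Count = 2·6^3 = 2·216 = 432
E.g. (2,2,2,3) → sorted (2,2,2,3): b_i ≤ 1+i ∀i, a PF.

432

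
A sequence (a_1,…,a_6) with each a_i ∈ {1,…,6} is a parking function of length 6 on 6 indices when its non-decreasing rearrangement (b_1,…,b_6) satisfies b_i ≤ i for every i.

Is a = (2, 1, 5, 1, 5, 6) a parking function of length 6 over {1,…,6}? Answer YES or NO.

Order a: b = (1, 1, 2, 5, 5, 6).
  b_1=1 ≤ 1
  b_2=1 ≤ 2
  b_3=2 ≤ 3
  b_4=5 > 4
  fails at i=4 ⇒ NO

NO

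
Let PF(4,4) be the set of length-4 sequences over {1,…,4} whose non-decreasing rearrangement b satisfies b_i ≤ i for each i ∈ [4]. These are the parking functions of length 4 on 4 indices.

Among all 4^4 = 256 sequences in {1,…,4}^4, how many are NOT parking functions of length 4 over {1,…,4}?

|PF(4,4)| = (5−4)·5^(4−1) = 1 · 125 = 125 (Pollak)
One tuple (1,4,4,3) → sorted (1,3,4,4): b_2=3>2, not a PF.
4^4 − 125 = 256 − 125 = 131

131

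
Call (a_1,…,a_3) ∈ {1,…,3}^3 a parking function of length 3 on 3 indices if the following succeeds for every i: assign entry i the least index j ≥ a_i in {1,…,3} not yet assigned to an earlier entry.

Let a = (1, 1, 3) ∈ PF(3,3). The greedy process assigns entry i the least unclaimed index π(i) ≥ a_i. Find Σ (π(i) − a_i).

1

Σπ = 3·4/2 = 6 (π permutes [3]); Σa = 1+1+3 = 5; disp = 6−5 = 1.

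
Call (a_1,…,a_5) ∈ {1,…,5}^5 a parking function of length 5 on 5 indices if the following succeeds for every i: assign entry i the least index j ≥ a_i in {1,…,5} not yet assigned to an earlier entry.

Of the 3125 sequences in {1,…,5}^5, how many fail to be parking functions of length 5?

|PF(5,5)| = (6−5)·6^(5−1) = 1 · 1296 = 1296 (Pollak)
Example (3,2,4,5,4) → sorted (2,3,4,4,5): b_1=2>1, not a PF.
So 3125 − 1296 = 1829 fail.

1829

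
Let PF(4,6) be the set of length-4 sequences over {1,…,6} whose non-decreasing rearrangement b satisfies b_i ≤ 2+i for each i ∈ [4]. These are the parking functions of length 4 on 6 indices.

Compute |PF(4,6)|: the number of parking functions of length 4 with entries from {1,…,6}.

1029

|PF(4,6)| = (6+1−4)·(6+1)^{4−1} = 3·343 = 1029
E.g. (3,6,5,1) → sorted (1,3,5,6): b_i ≤ 2+i ∀i, a PF.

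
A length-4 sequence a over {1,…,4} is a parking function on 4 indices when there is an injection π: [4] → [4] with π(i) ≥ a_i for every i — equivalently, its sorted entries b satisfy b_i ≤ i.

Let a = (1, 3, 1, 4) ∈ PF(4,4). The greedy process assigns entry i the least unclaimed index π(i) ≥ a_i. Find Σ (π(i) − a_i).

Σπ = 4·5/2 = 10 (π permutes [4]); Σa = 1+3+1+4 = 9; disp = 10−9 = 1.

1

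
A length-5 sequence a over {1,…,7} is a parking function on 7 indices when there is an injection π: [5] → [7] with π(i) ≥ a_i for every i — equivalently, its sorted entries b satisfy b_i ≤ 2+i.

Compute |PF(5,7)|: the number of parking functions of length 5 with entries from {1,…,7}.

12288

Count = (7−5+1)·(7+1)^(5−1) = 3 · 4096 = 12288 (Pollak)
E.g. (3,7,4,3,1) → sorted (1,3,3,4,7): b_i ≤ 2+i ∀i, a PF.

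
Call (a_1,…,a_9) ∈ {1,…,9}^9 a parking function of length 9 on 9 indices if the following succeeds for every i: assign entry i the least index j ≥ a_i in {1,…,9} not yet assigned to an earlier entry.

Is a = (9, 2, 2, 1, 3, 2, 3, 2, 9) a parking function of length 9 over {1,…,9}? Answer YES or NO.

Sorted: b = (1, 2, 2, 2, 2, 3, 3, 9, 9).
  b_1=1 ≤ 1
  b_2=2 ≤ 2
  b_3=2 ≤ 3
  b_4=2 ≤ 4
  b_5=2 ≤ 5
  b_6=3 ≤ 6
  b_7=3 ≤ 7
  b_8=9 > 8
  fails at i=8 ⇒ NO

NO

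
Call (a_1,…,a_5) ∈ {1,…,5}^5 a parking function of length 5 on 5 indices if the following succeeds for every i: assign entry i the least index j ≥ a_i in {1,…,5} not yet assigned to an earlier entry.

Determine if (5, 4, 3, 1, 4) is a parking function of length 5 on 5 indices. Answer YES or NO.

NO

Rearranged: b = (1, 3, 4, 4, 5).
  b_1=1 ≤ 1
  b_2=3 > 2
  fails at i=2 ⇒ NO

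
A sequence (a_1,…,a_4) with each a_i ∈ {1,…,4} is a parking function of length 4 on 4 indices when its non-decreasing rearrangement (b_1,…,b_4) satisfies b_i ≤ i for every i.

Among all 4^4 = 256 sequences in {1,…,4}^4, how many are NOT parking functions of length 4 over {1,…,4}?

131

Count = (4−4+1)·(4+1)^(4−1) = 1×125 = 125 [KW]
Example (4,1,3,4) → sorted (1,3,4,4): b_2=3>2, not a PF.
So 256 − 125 = 131 fail.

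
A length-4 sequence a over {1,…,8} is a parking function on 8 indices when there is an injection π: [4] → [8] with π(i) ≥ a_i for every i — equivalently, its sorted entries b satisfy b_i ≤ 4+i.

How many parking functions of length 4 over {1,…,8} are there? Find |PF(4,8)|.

|PF(4,8)| = (8+1−4)·(8+1)^{4−1} = 5×729 = 3645 (Konheim–Weiss)
One tuple (7,8,1,6) → sorted (1,6,7,8): b_i ≤ 4+i ∀i, a PF.

3645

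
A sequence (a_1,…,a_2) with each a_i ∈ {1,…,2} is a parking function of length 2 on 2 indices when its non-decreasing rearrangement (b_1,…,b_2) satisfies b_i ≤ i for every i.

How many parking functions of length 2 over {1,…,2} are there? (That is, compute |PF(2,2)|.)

3

|PF| = (2−2+1)·(2+1)^(2−1) = 1×3 = 3 (Konheim–Weiss)
Check (2,1) → sorted (1,2): b_i ≤ i ∀i, a PF.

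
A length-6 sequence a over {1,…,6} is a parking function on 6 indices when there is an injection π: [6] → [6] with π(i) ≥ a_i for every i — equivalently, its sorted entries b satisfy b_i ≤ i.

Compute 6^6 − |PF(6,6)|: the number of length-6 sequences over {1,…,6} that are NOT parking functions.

Count = (7−6)·7^(6−1) = 1·16807 = 16807 (Pollak)
One tuple (6,6,5,2,4,6) → sorted (2,4,5,6,6,6): b_1=2>1, not a PF.
Total 46656; non-PF = 46656−16807 = 29849

29849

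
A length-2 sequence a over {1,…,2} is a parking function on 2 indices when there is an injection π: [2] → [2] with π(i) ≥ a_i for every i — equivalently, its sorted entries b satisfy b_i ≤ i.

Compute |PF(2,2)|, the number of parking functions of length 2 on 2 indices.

3

|PF| = (2+1−2)·(2+1)^{2−1} = 1·3 = 3 (Konheim–Weiss)
Example (2,1) → sorted (1,2): b_i ≤ i ∀i, a PF.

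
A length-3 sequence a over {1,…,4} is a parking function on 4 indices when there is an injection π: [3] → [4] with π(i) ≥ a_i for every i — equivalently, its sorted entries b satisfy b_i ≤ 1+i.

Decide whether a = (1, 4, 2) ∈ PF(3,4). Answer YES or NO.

Sorted: b = (1, 2, 4).
  b_1=1 ≤ 2
  b_2=2 ≤ 3
  b_3=4 ≤ 4
All bounds hold ⇒ YES

YES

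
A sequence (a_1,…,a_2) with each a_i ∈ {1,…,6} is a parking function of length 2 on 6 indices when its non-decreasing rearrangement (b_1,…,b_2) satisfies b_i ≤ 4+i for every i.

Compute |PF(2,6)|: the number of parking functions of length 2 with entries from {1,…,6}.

#PF = (7−2)·7^(2−1) = 5·7 = 35 (Pollak)
Check (6,2) → sorted (2,6): b_i ≤ 4+i ∀i, a PF.

35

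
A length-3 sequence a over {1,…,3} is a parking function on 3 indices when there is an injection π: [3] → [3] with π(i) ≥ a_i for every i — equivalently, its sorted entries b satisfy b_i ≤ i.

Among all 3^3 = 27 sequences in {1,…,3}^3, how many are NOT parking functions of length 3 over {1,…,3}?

11

|PF(3,3)| = (4−3)·4^(3−1) = 1·16 = 16 [KW]
One tuple (2,2,2) → sorted (2,2,2): b_1=2>1, not a PF.
3^3 − 16 = 27 − 16 = 11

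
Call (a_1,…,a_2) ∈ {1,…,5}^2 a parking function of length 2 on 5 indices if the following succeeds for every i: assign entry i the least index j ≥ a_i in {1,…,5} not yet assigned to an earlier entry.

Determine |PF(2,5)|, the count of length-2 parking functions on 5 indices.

24

|PF(2,5)| = (6−2)·6^(2−1) = 4·6 = 24 (Konheim–Weiss)
One tuple (4,2) → sorted (2,4): b_i ≤ 3+i ∀i, a PF.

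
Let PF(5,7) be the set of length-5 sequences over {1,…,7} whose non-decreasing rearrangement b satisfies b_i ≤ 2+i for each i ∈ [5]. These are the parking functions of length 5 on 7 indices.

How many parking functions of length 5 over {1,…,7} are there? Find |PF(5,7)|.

|PF| = 3·8^4 = 3 · 4096 = 12288 [KW]
Check (7,5,6,4,3) → sorted (3,4,5,6,7): b_i ≤ 2+i ∀i, a PF.

12288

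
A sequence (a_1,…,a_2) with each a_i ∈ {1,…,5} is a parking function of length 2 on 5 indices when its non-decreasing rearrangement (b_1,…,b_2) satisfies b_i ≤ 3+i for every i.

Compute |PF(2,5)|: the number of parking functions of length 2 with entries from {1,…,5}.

24

|PF(2,5)| = 4·6^1 = 4·6 = 24 (Pollak)
E.g. (3,4) → sorted (3,4): b_i ≤ 3+i ∀i, a PF.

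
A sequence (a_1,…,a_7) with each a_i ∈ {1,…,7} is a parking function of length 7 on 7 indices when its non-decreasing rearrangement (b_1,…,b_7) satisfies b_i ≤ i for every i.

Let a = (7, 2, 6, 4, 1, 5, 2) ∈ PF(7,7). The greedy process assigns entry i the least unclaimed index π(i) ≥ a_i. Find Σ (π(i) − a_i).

Σπ(i) = 1+…+7 = 28; Σa = 7+2+6+4+1+5+2 = 27; disp = 28−27 = 1.

1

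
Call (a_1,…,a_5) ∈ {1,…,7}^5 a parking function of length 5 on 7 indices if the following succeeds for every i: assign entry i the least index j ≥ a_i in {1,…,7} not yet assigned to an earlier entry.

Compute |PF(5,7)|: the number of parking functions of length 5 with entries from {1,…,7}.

Count = (7+1−5)·(7+1)^{5−1} = 3×4096 = 12288 [KW]
One tuple (5,5,2,6,4) → sorted (2,4,5,5,6): b_i ≤ 2+i ∀i, a PF.

12288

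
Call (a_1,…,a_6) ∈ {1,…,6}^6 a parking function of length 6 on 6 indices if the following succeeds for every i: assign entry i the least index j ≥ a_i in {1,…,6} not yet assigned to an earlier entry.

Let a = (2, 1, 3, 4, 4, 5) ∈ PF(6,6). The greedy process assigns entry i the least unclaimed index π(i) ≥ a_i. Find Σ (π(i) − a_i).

2

Σπ = 21 ({1..6} each once); Σa = 2+1+3+4+4+5 = 19; disp = 21−19 = 2.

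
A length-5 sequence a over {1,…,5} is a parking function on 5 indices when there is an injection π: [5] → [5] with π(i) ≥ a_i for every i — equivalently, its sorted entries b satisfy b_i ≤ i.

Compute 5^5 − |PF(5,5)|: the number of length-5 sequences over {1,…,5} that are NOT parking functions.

1829

#PF = (6−5)·6^(5−1) = 1×1296 = 1296
Example (4,5,4,5,3) → sorted (3,4,4,5,5): b_1=3>1, not a PF.
So 3125 − 1296 = 1829 fail.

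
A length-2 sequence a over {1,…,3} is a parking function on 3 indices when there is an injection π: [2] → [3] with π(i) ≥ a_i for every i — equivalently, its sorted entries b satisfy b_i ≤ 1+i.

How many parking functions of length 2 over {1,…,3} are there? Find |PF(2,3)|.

|PF| = (3+1−2)·(3+1)^{2−1} = 2 · 4 = 8 (Pollak)
One tuple (3,2) → sorted (2,3): b_i ≤ 1+i ∀i, a PF.

8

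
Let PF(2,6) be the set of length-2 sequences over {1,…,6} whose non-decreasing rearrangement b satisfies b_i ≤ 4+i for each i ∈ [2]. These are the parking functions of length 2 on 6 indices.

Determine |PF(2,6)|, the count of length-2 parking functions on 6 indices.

#PF = (7−2)·7^(2−1) = 5 · 7 = 35 (Pollak)
Example (2,3) → sorted (2,3): b_i ≤ 4+i ∀i, a PF.

35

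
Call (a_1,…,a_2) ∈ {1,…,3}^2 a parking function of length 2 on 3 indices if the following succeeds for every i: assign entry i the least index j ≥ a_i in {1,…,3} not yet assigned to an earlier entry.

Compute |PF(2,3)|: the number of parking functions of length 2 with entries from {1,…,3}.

|PF(2,3)| = 2·4^1 = 2×4 = 8 (Konheim–Weiss)
Example (3,2) → sorted (2,3): b_i ≤ 1+i ∀i, a PF.

8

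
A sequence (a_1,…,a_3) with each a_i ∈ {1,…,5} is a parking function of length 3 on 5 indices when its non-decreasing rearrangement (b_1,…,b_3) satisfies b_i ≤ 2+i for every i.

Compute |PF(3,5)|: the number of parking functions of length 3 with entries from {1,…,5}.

Count = (5−3+1)·(5+1)^(3−1) = 3·36 = 108 (Pollak)
One tuple (2,2,4) → sorted (2,2,4): b_i ≤ 2+i ∀i, a PF.

108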